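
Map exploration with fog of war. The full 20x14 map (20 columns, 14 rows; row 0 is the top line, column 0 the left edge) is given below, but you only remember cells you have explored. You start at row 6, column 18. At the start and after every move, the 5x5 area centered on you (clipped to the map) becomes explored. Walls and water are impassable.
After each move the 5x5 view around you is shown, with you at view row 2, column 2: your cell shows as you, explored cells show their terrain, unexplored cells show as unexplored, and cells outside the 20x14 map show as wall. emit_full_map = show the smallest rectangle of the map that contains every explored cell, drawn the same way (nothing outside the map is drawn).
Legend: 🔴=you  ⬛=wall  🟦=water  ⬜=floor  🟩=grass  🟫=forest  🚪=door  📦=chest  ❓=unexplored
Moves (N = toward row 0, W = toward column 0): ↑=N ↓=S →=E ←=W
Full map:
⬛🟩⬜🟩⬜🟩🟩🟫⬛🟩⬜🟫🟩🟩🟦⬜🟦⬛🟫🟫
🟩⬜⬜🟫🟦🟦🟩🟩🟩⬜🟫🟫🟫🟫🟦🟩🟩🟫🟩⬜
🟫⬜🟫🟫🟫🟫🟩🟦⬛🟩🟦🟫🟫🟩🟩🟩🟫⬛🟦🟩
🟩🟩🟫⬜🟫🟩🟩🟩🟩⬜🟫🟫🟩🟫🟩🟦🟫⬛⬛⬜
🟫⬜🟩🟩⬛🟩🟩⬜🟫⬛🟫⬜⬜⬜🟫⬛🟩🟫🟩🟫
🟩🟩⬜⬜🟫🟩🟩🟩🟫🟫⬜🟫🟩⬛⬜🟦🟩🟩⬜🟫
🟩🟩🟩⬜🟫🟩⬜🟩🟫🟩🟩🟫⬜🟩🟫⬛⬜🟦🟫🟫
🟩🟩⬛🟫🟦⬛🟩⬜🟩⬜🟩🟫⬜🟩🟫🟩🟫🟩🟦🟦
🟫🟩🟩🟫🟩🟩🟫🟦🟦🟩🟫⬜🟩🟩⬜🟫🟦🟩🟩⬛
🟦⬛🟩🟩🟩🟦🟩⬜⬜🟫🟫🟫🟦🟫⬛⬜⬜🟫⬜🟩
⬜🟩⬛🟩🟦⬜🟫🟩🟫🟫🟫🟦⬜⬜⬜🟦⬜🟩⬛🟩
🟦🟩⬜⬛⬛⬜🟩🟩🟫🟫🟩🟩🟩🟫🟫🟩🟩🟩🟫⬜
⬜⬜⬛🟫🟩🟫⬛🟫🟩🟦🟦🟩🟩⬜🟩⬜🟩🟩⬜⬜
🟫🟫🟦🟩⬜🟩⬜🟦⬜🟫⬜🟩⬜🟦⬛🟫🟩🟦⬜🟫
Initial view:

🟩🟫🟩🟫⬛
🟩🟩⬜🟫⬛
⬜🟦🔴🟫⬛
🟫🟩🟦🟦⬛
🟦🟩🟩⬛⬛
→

🟫🟩🟫⬛⬛
🟩⬜🟫⬛⬛
🟦🟫🔴⬛⬛
🟩🟦🟦⬛⬛
🟩🟩⬛⬛⬛

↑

⬛⬛⬜⬛⬛
🟫🟩🟫⬛⬛
🟩⬜🔴⬛⬛
🟦🟫🟫⬛⬛
🟩🟦🟦⬛⬛

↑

⬛🟦🟩⬛⬛
⬛⬛⬜⬛⬛
🟫🟩🔴⬛⬛
🟩⬜🟫⬛⬛
🟦🟫🟫⬛⬛

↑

🟫🟩⬜⬛⬛
⬛🟦🟩⬛⬛
⬛⬛🔴⬛⬛
🟫🟩🟫⬛⬛
🟩⬜🟫⬛⬛

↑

⬛🟫🟫⬛⬛
🟫🟩⬜⬛⬛
⬛🟦🔴⬛⬛
⬛⬛⬜⬛⬛
🟫🟩🟫⬛⬛

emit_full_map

❓⬛🟫🟫
❓🟫🟩⬜
❓⬛🟦🔴
❓⬛⬛⬜
🟩🟫🟩🟫
🟩🟩⬜🟫
⬜🟦🟫🟫
🟫🟩🟦🟦
🟦🟩🟩⬛

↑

⬛⬛⬛⬛⬛
⬛🟫🟫⬛⬛
🟫🟩🔴⬛⬛
⬛🟦🟩⬛⬛
⬛⬛⬜⬛⬛

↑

⬛⬛⬛⬛⬛
⬛⬛⬛⬛⬛
⬛🟫🔴⬛⬛
🟫🟩⬜⬛⬛
⬛🟦🟩⬛⬛

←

⬛⬛⬛⬛⬛
⬛⬛⬛⬛⬛
🟦⬛🔴🟫⬛
🟩🟫🟩⬜⬛
🟫⬛🟦🟩⬛

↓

⬛⬛⬛⬛⬛
🟦⬛🟫🟫⬛
🟩🟫🔴⬜⬛
🟫⬛🟦🟩⬛
🟫⬛⬛⬜⬛

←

⬛⬛⬛⬛⬛
⬜🟦⬛🟫🟫
🟩🟩🔴🟩⬜
🟩🟫⬛🟦🟩
🟦🟫⬛⬛⬜

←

⬛⬛⬛⬛⬛
🟦⬜🟦⬛🟫
🟦🟩🔴🟫🟩
🟩🟩🟫⬛🟦
🟩🟦🟫⬛⬛

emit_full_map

🟦⬜🟦⬛🟫🟫
🟦🟩🔴🟫🟩⬜
🟩🟩🟫⬛🟦🟩
🟩🟦🟫⬛⬛⬜
❓❓🟩🟫🟩🟫
❓❓🟩🟩⬜🟫
❓❓⬜🟦🟫🟫
❓❓🟫🟩🟦🟦
❓❓🟦🟩🟩⬛


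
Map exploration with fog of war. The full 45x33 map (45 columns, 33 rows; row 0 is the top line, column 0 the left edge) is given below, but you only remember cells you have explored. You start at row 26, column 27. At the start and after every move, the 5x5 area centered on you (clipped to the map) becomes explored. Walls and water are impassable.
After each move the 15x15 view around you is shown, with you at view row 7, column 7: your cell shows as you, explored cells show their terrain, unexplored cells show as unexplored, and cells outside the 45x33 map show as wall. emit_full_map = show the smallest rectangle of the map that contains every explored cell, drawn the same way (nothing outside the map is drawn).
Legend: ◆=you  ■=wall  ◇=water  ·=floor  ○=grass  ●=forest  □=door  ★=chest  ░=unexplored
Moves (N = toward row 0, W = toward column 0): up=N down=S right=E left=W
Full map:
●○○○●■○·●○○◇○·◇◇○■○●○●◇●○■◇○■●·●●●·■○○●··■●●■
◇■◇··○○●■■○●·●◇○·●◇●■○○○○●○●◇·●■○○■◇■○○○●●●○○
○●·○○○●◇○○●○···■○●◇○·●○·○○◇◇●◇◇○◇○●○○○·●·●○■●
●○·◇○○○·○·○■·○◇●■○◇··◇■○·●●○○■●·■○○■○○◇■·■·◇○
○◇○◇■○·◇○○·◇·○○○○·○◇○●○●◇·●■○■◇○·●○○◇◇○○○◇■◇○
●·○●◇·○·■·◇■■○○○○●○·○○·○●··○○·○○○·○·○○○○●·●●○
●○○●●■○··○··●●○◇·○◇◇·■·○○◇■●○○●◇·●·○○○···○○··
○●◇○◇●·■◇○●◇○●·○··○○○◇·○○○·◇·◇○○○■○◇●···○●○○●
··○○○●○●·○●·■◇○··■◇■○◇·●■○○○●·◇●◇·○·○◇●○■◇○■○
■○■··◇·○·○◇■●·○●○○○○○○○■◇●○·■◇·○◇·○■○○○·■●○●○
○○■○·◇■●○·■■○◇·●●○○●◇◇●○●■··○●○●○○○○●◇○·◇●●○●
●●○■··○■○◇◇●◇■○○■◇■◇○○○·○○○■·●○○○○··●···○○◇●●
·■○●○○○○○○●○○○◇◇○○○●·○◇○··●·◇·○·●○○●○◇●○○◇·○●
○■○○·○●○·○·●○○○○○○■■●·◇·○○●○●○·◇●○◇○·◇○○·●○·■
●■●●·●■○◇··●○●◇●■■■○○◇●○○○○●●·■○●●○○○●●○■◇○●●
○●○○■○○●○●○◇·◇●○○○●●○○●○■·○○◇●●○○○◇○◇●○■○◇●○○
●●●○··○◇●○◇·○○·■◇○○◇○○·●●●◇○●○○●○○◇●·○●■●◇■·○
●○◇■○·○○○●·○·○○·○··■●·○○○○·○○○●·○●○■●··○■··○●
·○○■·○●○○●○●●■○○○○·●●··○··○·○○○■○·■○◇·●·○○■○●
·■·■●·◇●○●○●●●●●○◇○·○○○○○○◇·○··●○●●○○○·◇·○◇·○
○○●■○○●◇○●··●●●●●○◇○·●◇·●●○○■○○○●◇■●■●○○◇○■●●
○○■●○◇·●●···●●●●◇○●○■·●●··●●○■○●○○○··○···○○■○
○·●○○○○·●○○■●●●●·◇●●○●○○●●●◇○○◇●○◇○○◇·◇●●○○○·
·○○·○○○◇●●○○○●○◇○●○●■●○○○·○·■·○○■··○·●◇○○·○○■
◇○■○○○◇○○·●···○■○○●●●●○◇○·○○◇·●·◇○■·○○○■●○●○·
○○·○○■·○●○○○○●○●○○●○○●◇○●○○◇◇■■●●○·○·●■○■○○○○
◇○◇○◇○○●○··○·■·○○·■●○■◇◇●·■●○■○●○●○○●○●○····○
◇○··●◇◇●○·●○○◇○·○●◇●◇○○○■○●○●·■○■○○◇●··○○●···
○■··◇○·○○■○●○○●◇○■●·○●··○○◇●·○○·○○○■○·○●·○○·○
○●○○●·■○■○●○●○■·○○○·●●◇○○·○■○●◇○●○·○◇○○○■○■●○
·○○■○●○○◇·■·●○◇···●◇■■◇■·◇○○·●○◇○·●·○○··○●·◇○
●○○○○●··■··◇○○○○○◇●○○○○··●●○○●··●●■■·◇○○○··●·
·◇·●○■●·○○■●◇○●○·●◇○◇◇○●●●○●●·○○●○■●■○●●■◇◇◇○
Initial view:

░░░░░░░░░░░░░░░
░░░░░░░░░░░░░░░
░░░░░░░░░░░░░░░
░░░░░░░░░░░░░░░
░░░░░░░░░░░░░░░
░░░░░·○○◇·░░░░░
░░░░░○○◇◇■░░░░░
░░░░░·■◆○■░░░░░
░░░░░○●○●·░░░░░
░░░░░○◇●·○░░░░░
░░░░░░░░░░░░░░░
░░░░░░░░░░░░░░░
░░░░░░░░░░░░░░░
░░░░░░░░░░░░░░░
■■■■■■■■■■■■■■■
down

░░░░░░░░░░░░░░░
░░░░░░░░░░░░░░░
░░░░░░░░░░░░░░░
░░░░░░░░░░░░░░░
░░░░░·○○◇·░░░░░
░░░░░○○◇◇■░░░░░
░░░░░·■●○■░░░░░
░░░░░○●◆●·░░░░░
░░░░░○◇●·○░░░░░
░░░░░·○■○●░░░░░
░░░░░░░░░░░░░░░
░░░░░░░░░░░░░░░
░░░░░░░░░░░░░░░
■■■■■■■■■■■■■■■
■■■■■■■■■■■■■■■

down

░░░░░░░░░░░░░░░
░░░░░░░░░░░░░░░
░░░░░░░░░░░░░░░
░░░░░·○○◇·░░░░░
░░░░░○○◇◇■░░░░░
░░░░░·■●○■░░░░░
░░░░░○●○●·░░░░░
░░░░░○◇◆·○░░░░░
░░░░░·○■○●░░░░░
░░░░░◇○○·●░░░░░
░░░░░░░░░░░░░░░
░░░░░░░░░░░░░░░
■■■■■■■■■■■■■■■
■■■■■■■■■■■■■■■
■■■■■■■■■■■■■■■

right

░░░░░░░░░░░░░░░
░░░░░░░░░░░░░░░
░░░░░░░░░░░░░░░
░░░░·○○◇·░░░░░░
░░░░○○◇◇■░░░░░░
░░░░·■●○■○░░░░░
░░░░○●○●·■░░░░░
░░░░○◇●◆○○░░░░░
░░░░·○■○●◇░░░░░
░░░░◇○○·●○░░░░░
░░░░░░░░░░░░░░░
░░░░░░░░░░░░░░░
■■■■■■■■■■■■■■■
■■■■■■■■■■■■■■■
■■■■■■■■■■■■■■■

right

░░░░░░░░░░░░░░░
░░░░░░░░░░░░░░░
░░░░░░░░░░░░░░░
░░░·○○◇·░░░░░░░
░░░○○◇◇■░░░░░░░
░░░·■●○■○●░░░░░
░░░○●○●·■○░░░░░
░░░○◇●·◆○·░░░░░
░░░·○■○●◇○░░░░░
░░░◇○○·●○◇░░░░░
░░░░░░░░░░░░░░░
░░░░░░░░░░░░░░░
■■■■■■■■■■■■■■■
■■■■■■■■■■■■■■■
■■■■■■■■■■■■■■■

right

░░░░░░░░░░░░░░░
░░░░░░░░░░░░░░░
░░░░░░░░░░░░░░░
░░·○○◇·░░░░░░░░
░░○○◇◇■░░░░░░░░
░░·■●○■○●○░░░░░
░░○●○●·■○■░░░░░
░░○◇●·○◆·○░░░░░
░░·○■○●◇○●░░░░░
░░◇○○·●○◇○░░░░░
░░░░░░░░░░░░░░░
░░░░░░░░░░░░░░░
■■■■■■■■■■■■■■■
■■■■■■■■■■■■■■■
■■■■■■■■■■■■■■■

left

░░░░░░░░░░░░░░░
░░░░░░░░░░░░░░░
░░░░░░░░░░░░░░░
░░░·○○◇·░░░░░░░
░░░○○◇◇■░░░░░░░
░░░·■●○■○●○░░░░
░░░○●○●·■○■░░░░
░░░○◇●·◆○·○░░░░
░░░·○■○●◇○●░░░░
░░░◇○○·●○◇○░░░░
░░░░░░░░░░░░░░░
░░░░░░░░░░░░░░░
■■■■■■■■■■■■■■■
■■■■■■■■■■■■■■■
■■■■■■■■■■■■■■■

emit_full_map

·○○◇·░░░
○○◇◇■░░░
·■●○■○●○
○●○●·■○■
○◇●·◆○·○
·○■○●◇○●
◇○○·●○◇○

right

░░░░░░░░░░░░░░░
░░░░░░░░░░░░░░░
░░░░░░░░░░░░░░░
░░·○○◇·░░░░░░░░
░░○○◇◇■░░░░░░░░
░░·■●○■○●○░░░░░
░░○●○●·■○■░░░░░
░░○◇●·○◆·○░░░░░
░░·○■○●◇○●░░░░░
░░◇○○·●○◇○░░░░░
░░░░░░░░░░░░░░░
░░░░░░░░░░░░░░░
■■■■■■■■■■■■■■■
■■■■■■■■■■■■■■■
■■■■■■■■■■■■■■■

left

░░░░░░░░░░░░░░░
░░░░░░░░░░░░░░░
░░░░░░░░░░░░░░░
░░░·○○◇·░░░░░░░
░░░○○◇◇■░░░░░░░
░░░·■●○■○●○░░░░
░░░○●○●·■○■░░░░
░░░○◇●·◆○·○░░░░
░░░·○■○●◇○●░░░░
░░░◇○○·●○◇○░░░░
░░░░░░░░░░░░░░░
░░░░░░░░░░░░░░░
■■■■■■■■■■■■■■■
■■■■■■■■■■■■■■■
■■■■■■■■■■■■■■■

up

░░░░░░░░░░░░░░░
░░░░░░░░░░░░░░░
░░░░░░░░░░░░░░░
░░░░░░░░░░░░░░░
░░░·○○◇·░░░░░░░
░░░○○◇◇■■●░░░░░
░░░·■●○■○●○░░░░
░░░○●○●◆■○■░░░░
░░░○◇●·○○·○░░░░
░░░·○■○●◇○●░░░░
░░░◇○○·●○◇○░░░░
░░░░░░░░░░░░░░░
░░░░░░░░░░░░░░░
■■■■■■■■■■■■■■■
■■■■■■■■■■■■■■■

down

░░░░░░░░░░░░░░░
░░░░░░░░░░░░░░░
░░░░░░░░░░░░░░░
░░░·○○◇·░░░░░░░
░░░○○◇◇■■●░░░░░
░░░·■●○■○●○░░░░
░░░○●○●·■○■░░░░
░░░○◇●·◆○·○░░░░
░░░·○■○●◇○●░░░░
░░░◇○○·●○◇○░░░░
░░░░░░░░░░░░░░░
░░░░░░░░░░░░░░░
■■■■■■■■■■■■■■■
■■■■■■■■■■■■■■■
■■■■■■■■■■■■■■■

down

░░░░░░░░░░░░░░░
░░░░░░░░░░░░░░░
░░░·○○◇·░░░░░░░
░░░○○◇◇■■●░░░░░
░░░·■●○■○●○░░░░
░░░○●○●·■○■░░░░
░░░○◇●·○○·○░░░░
░░░·○■○◆◇○●░░░░
░░░◇○○·●○◇○░░░░
░░░░░○○●··░░░░░
░░░░░░░░░░░░░░░
■■■■■■■■■■■■■■■
■■■■■■■■■■■■■■■
■■■■■■■■■■■■■■■
■■■■■■■■■■■■■■■

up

░░░░░░░░░░░░░░░
░░░░░░░░░░░░░░░
░░░░░░░░░░░░░░░
░░░·○○◇·░░░░░░░
░░░○○◇◇■■●░░░░░
░░░·■●○■○●○░░░░
░░░○●○●·■○■░░░░
░░░○◇●·◆○·○░░░░
░░░·○■○●◇○●░░░░
░░░◇○○·●○◇○░░░░
░░░░░○○●··░░░░░
░░░░░░░░░░░░░░░
■■■■■■■■■■■■■■■
■■■■■■■■■■■■■■■
■■■■■■■■■■■■■■■

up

░░░░░░░░░░░░░░░
░░░░░░░░░░░░░░░
░░░░░░░░░░░░░░░
░░░░░░░░░░░░░░░
░░░·○○◇·░░░░░░░
░░░○○◇◇■■●░░░░░
░░░·■●○■○●○░░░░
░░░○●○●◆■○■░░░░
░░░○◇●·○○·○░░░░
░░░·○■○●◇○●░░░░
░░░◇○○·●○◇○░░░░
░░░░░○○●··░░░░░
░░░░░░░░░░░░░░░
■■■■■■■■■■■■■■■
■■■■■■■■■■■■■■■

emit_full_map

·○○◇·░░░
○○◇◇■■●░
·■●○■○●○
○●○●◆■○■
○◇●·○○·○
·○■○●◇○●
◇○○·●○◇○
░░○○●··░

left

░░░░░░░░░░░░░░░
░░░░░░░░░░░░░░░
░░░░░░░░░░░░░░░
░░░░░░░░░░░░░░░
░░░░·○○◇·░░░░░░
░░░░○○◇◇■■●░░░░
░░░░·■●○■○●○░░░
░░░░○●○◆·■○■░░░
░░░░○◇●·○○·○░░░
░░░░·○■○●◇○●░░░
░░░░◇○○·●○◇○░░░
░░░░░░○○●··░░░░
░░░░░░░░░░░░░░░
■■■■■■■■■■■■■■■
■■■■■■■■■■■■■■■

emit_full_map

·○○◇·░░░
○○◇◇■■●░
·■●○■○●○
○●○◆·■○■
○◇●·○○·○
·○■○●◇○●
◇○○·●○◇○
░░○○●··░


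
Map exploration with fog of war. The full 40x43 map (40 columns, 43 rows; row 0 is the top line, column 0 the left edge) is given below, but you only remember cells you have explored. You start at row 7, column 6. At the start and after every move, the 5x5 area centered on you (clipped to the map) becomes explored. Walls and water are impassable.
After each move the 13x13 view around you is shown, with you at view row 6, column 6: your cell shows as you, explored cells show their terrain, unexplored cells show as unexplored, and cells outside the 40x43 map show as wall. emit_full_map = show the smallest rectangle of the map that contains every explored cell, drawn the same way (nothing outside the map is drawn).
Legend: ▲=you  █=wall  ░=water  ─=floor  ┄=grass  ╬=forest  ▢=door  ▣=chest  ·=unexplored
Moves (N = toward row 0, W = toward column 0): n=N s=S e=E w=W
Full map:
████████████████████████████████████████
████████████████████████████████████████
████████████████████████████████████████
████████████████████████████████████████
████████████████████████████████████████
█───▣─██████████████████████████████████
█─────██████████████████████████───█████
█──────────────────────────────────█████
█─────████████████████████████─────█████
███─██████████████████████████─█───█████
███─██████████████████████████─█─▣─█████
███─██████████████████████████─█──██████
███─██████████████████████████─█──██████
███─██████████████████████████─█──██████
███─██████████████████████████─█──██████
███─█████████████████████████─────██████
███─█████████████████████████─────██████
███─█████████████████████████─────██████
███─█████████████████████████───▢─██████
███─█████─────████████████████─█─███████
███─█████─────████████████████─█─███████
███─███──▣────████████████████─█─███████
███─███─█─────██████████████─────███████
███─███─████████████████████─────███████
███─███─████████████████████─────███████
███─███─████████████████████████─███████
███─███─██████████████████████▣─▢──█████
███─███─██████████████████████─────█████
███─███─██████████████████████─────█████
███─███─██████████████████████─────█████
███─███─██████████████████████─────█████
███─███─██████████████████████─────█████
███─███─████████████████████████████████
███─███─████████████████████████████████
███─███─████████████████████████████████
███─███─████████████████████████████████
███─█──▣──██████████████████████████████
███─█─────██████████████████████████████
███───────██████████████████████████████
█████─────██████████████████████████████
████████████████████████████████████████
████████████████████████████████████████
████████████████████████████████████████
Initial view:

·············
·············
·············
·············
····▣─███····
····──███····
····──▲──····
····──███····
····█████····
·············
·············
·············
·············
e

·············
·············
·············
·············
···▣─████····
···──████····
···───▲──····
···──████····
···██████····
·············
·············
·············
·············

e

·············
·············
·············
·············
··▣─█████····
··──█████····
··────▲──····
··──█████····
··███████····
·············
·············
·············
·············

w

·············
·············
·············
·············
···▣─█████···
···──█████···
···───▲───···
···──█████···
···███████···
·············
·············
·············
·············

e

·············
·············
·············
·············
··▣─█████····
··──█████····
··────▲──····
··──█████····
··███████····
·············
·············
·············
·············

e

·············
·············
·············
·············
·▣─██████····
·──██████····
·─────▲──····
·──██████····
·████████····
·············
·············
·············
·············

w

·············
·············
·············
·············
··▣─██████···
··──██████···
··────▲───···
··──██████···
··████████···
·············
·············
·············
·············

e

·············
·············
·············
·············
·▣─██████····
·──██████····
·─────▲──····
·──██████····
·████████····
·············
·············
·············
·············

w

·············
·············
·············
·············
··▣─██████···
··──██████···
··────▲───···
··──██████···
··████████···
·············
·············
·············
·············


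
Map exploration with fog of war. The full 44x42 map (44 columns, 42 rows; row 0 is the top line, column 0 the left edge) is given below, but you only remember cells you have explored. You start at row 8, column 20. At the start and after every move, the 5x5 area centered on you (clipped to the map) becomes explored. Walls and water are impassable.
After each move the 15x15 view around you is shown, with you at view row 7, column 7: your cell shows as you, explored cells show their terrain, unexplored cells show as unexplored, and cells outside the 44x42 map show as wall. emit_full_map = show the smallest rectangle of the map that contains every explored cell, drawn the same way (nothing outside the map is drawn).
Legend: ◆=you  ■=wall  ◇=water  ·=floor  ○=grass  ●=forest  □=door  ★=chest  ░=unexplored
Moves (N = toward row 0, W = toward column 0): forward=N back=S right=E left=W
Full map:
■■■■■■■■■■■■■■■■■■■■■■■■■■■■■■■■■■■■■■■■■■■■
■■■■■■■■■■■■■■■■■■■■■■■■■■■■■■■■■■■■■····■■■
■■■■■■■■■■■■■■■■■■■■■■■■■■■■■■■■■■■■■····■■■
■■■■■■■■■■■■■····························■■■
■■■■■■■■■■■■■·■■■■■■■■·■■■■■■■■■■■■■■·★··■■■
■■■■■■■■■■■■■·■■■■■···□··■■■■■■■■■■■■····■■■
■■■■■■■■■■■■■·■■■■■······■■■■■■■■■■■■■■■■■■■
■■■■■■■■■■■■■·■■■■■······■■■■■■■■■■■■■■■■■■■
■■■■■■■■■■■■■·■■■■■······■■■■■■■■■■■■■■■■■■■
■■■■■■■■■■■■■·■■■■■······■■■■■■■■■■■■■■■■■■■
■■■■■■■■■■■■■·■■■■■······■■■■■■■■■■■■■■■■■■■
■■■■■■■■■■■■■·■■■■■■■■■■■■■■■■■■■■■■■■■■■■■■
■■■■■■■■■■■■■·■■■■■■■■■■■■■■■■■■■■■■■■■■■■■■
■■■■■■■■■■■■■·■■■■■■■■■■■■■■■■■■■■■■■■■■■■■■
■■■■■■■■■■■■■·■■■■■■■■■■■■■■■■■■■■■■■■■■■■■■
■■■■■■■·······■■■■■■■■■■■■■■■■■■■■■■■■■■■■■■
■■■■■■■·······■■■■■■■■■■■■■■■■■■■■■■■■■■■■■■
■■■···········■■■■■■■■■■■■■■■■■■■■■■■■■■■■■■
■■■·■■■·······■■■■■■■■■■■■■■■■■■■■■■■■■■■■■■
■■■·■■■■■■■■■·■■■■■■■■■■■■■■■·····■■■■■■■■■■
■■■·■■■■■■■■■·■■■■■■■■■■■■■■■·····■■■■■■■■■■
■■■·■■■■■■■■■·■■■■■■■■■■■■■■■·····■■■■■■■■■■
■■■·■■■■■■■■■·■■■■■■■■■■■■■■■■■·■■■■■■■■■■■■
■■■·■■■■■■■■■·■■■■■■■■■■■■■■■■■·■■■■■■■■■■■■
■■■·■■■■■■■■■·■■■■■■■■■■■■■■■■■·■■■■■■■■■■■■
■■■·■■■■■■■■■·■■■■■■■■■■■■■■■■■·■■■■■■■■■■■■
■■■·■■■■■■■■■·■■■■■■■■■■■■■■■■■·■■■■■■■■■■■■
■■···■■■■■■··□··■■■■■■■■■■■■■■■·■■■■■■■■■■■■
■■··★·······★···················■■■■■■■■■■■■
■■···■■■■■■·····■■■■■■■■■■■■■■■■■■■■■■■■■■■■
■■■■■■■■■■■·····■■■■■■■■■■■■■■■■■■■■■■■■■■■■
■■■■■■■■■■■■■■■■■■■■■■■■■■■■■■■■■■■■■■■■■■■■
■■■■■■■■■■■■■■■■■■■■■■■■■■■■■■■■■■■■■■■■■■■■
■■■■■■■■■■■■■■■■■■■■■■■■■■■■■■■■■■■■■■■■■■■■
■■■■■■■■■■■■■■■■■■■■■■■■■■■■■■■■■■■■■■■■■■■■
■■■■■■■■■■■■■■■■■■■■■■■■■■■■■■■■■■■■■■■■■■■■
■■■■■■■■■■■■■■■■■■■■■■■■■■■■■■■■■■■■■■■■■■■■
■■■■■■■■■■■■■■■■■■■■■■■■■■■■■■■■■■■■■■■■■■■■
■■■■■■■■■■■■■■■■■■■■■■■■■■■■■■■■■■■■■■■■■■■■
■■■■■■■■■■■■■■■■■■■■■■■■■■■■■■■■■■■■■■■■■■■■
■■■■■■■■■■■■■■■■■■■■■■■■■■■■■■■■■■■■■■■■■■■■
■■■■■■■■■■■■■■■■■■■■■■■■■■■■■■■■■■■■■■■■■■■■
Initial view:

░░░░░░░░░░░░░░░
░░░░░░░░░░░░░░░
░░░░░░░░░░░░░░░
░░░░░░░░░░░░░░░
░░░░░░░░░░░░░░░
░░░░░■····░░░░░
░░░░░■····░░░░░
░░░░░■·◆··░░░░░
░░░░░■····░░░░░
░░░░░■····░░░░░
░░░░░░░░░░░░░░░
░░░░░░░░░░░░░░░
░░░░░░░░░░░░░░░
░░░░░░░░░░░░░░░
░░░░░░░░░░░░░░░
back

░░░░░░░░░░░░░░░
░░░░░░░░░░░░░░░
░░░░░░░░░░░░░░░
░░░░░░░░░░░░░░░
░░░░░■····░░░░░
░░░░░■····░░░░░
░░░░░■····░░░░░
░░░░░■·◆··░░░░░
░░░░░■····░░░░░
░░░░░■■■■■░░░░░
░░░░░░░░░░░░░░░
░░░░░░░░░░░░░░░
░░░░░░░░░░░░░░░
░░░░░░░░░░░░░░░
░░░░░░░░░░░░░░░

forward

░░░░░░░░░░░░░░░
░░░░░░░░░░░░░░░
░░░░░░░░░░░░░░░
░░░░░░░░░░░░░░░
░░░░░░░░░░░░░░░
░░░░░■····░░░░░
░░░░░■····░░░░░
░░░░░■·◆··░░░░░
░░░░░■····░░░░░
░░░░░■····░░░░░
░░░░░■■■■■░░░░░
░░░░░░░░░░░░░░░
░░░░░░░░░░░░░░░
░░░░░░░░░░░░░░░
░░░░░░░░░░░░░░░

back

░░░░░░░░░░░░░░░
░░░░░░░░░░░░░░░
░░░░░░░░░░░░░░░
░░░░░░░░░░░░░░░
░░░░░■····░░░░░
░░░░░■····░░░░░
░░░░░■····░░░░░
░░░░░■·◆··░░░░░
░░░░░■····░░░░░
░░░░░■■■■■░░░░░
░░░░░░░░░░░░░░░
░░░░░░░░░░░░░░░
░░░░░░░░░░░░░░░
░░░░░░░░░░░░░░░
░░░░░░░░░░░░░░░

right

░░░░░░░░░░░░░░░
░░░░░░░░░░░░░░░
░░░░░░░░░░░░░░░
░░░░░░░░░░░░░░░
░░░░■····░░░░░░
░░░░■·····░░░░░
░░░░■·····░░░░░
░░░░■··◆··░░░░░
░░░░■·····░░░░░
░░░░■■■■■■░░░░░
░░░░░░░░░░░░░░░
░░░░░░░░░░░░░░░
░░░░░░░░░░░░░░░
░░░░░░░░░░░░░░░
░░░░░░░░░░░░░░░

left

░░░░░░░░░░░░░░░
░░░░░░░░░░░░░░░
░░░░░░░░░░░░░░░
░░░░░░░░░░░░░░░
░░░░░■····░░░░░
░░░░░■·····░░░░
░░░░░■·····░░░░
░░░░░■·◆···░░░░
░░░░░■·····░░░░
░░░░░■■■■■■░░░░
░░░░░░░░░░░░░░░
░░░░░░░░░░░░░░░
░░░░░░░░░░░░░░░
░░░░░░░░░░░░░░░
░░░░░░░░░░░░░░░

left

░░░░░░░░░░░░░░░
░░░░░░░░░░░░░░░
░░░░░░░░░░░░░░░
░░░░░░░░░░░░░░░
░░░░░░■····░░░░
░░░░░■■·····░░░
░░░░░■■·····░░░
░░░░░■■◆····░░░
░░░░░■■·····░░░
░░░░░■■■■■■■░░░
░░░░░░░░░░░░░░░
░░░░░░░░░░░░░░░
░░░░░░░░░░░░░░░
░░░░░░░░░░░░░░░
░░░░░░░░░░░░░░░

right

░░░░░░░░░░░░░░░
░░░░░░░░░░░░░░░
░░░░░░░░░░░░░░░
░░░░░░░░░░░░░░░
░░░░░■····░░░░░
░░░░■■·····░░░░
░░░░■■·····░░░░
░░░░■■·◆···░░░░
░░░░■■·····░░░░
░░░░■■■■■■■░░░░
░░░░░░░░░░░░░░░
░░░░░░░░░░░░░░░
░░░░░░░░░░░░░░░
░░░░░░░░░░░░░░░
░░░░░░░░░░░░░░░

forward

░░░░░░░░░░░░░░░
░░░░░░░░░░░░░░░
░░░░░░░░░░░░░░░
░░░░░░░░░░░░░░░
░░░░░░░░░░░░░░░
░░░░░■····░░░░░
░░░░■■·····░░░░
░░░░■■·◆···░░░░
░░░░■■·····░░░░
░░░░■■·····░░░░
░░░░■■■■■■■░░░░
░░░░░░░░░░░░░░░
░░░░░░░░░░░░░░░
░░░░░░░░░░░░░░░
░░░░░░░░░░░░░░░

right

░░░░░░░░░░░░░░░
░░░░░░░░░░░░░░░
░░░░░░░░░░░░░░░
░░░░░░░░░░░░░░░
░░░░░░░░░░░░░░░
░░░░■·····░░░░░
░░░■■·····░░░░░
░░░■■··◆··░░░░░
░░░■■·····░░░░░
░░░■■·····░░░░░
░░░■■■■■■■░░░░░
░░░░░░░░░░░░░░░
░░░░░░░░░░░░░░░
░░░░░░░░░░░░░░░
░░░░░░░░░░░░░░░

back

░░░░░░░░░░░░░░░
░░░░░░░░░░░░░░░
░░░░░░░░░░░░░░░
░░░░░░░░░░░░░░░
░░░░■·····░░░░░
░░░■■·····░░░░░
░░░■■·····░░░░░
░░░■■··◆··░░░░░
░░░■■·····░░░░░
░░░■■■■■■■░░░░░
░░░░░░░░░░░░░░░
░░░░░░░░░░░░░░░
░░░░░░░░░░░░░░░
░░░░░░░░░░░░░░░
░░░░░░░░░░░░░░░

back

░░░░░░░░░░░░░░░
░░░░░░░░░░░░░░░
░░░░░░░░░░░░░░░
░░░░■·····░░░░░
░░░■■·····░░░░░
░░░■■·····░░░░░
░░░■■·····░░░░░
░░░■■··◆··░░░░░
░░░■■■■■■■░░░░░
░░░░░■■■■■░░░░░
░░░░░░░░░░░░░░░
░░░░░░░░░░░░░░░
░░░░░░░░░░░░░░░
░░░░░░░░░░░░░░░
░░░░░░░░░░░░░░░

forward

░░░░░░░░░░░░░░░
░░░░░░░░░░░░░░░
░░░░░░░░░░░░░░░
░░░░░░░░░░░░░░░
░░░░■·····░░░░░
░░░■■·····░░░░░
░░░■■·····░░░░░
░░░■■··◆··░░░░░
░░░■■·····░░░░░
░░░■■■■■■■░░░░░
░░░░░■■■■■░░░░░
░░░░░░░░░░░░░░░
░░░░░░░░░░░░░░░
░░░░░░░░░░░░░░░
░░░░░░░░░░░░░░░

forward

░░░░░░░░░░░░░░░
░░░░░░░░░░░░░░░
░░░░░░░░░░░░░░░
░░░░░░░░░░░░░░░
░░░░░░░░░░░░░░░
░░░░■·····░░░░░
░░░■■·····░░░░░
░░░■■··◆··░░░░░
░░░■■·····░░░░░
░░░■■·····░░░░░
░░░■■■■■■■░░░░░
░░░░░■■■■■░░░░░
░░░░░░░░░░░░░░░
░░░░░░░░░░░░░░░
░░░░░░░░░░░░░░░

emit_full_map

░■·····
■■·····
■■··◆··
■■·····
■■·····
■■■■■■■
░░■■■■■

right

░░░░░░░░░░░░░░░
░░░░░░░░░░░░░░░
░░░░░░░░░░░░░░░
░░░░░░░░░░░░░░░
░░░░░░░░░░░░░░░
░░░■······░░░░░
░░■■······░░░░░
░░■■···◆··░░░░░
░░■■······░░░░░
░░■■······░░░░░
░░■■■■■■■░░░░░░
░░░░■■■■■░░░░░░
░░░░░░░░░░░░░░░
░░░░░░░░░░░░░░░
░░░░░░░░░░░░░░░

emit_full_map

░■······
■■······
■■···◆··
■■······
■■······
■■■■■■■░
░░■■■■■░
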